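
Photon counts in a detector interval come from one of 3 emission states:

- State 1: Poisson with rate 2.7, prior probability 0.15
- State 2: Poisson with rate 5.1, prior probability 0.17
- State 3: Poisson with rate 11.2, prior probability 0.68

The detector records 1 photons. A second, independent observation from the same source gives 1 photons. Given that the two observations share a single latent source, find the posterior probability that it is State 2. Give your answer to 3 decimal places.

Posterior ∝ prior × likelihood, so P(k | x) ∝ π_k f_k(x); normalise over all components.
Since both observations come from the same component, the likelihood for component k is f_k(x₁)·f_k(x₂).
  L_1 = [e^(−2.7)·2.7^1/1! = 0.181455] × [0.181455] = 0.0329259
  L_2 = [e^(−5.1)·5.1^1/1! = 0.0310934] × [0.0310934] = 0.0009668
  L_3 = [e^(−11.2)·11.2^1/1! = 0.000153151] × [0.000153151] = 2.34552e-08
Prior × likelihood for each component:
  π_1·L_1 = 0.15 × 0.0329259 = 0.00493888
  π_2·L_2 = 0.17 × 0.0009668 = 0.000164356
  π_3·L_3 = 0.68 × 2.34552e-08 = 1.59496e-08
Normaliser: 0.00493888 + 0.000164356 + 1.59496e-08 = 0.00510325
P(State 2 | x₁,x₂) ≈ 0.032

0.032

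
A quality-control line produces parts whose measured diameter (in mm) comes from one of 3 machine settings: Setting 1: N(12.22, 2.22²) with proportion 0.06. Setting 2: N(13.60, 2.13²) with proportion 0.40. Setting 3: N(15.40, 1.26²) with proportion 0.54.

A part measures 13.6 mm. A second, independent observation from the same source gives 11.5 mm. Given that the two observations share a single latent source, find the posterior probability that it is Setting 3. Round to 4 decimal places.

0.0157

P(component k | x) = P(Z=k)·f_k(x) / marginal(x), where marginal(x) = Σ_j P(Z=j)·f_j(x).
Since both observations come from the same component, the likelihood for component k is f_k(x₁)·f_k(x₂).
  p_1 = [(1/(2.22·√(2π)))·exp(−(13.6−12.22)²/(2·2.22²)) = 0.179704·exp(-0.19321) = 0.148132] × [0.170497] = 0.025256
  p_2 = [(1/(2.13·√(2π)))·exp(−(13.6−13.60)²/(2·2.13²)) = 0.187297·exp(-0.00000) = 0.187297] × [0.115201] = 0.0215768
  p_3 = [(1/(1.26·√(2π)))·exp(−(13.6−15.40)²/(2·1.26²)) = 0.316621·exp(-1.02041) = 0.114125] × [0.00263124] = 0.000300291
Unnormalised posteriors:
  P(Z=1)·p_1 = 0.06 × 0.025256 = 0.00151536
  P(Z=2)·p_2 = 0.40 × 0.0215768 = 0.00863073
  P(Z=3)·p_3 = 0.54 × 0.000300291 = 0.000162157
Evidence: 0.00151536 + 0.00863073 + 0.000162157 = 0.0103082
P(Setting 3 | x₁,x₂) ≈ 0.0157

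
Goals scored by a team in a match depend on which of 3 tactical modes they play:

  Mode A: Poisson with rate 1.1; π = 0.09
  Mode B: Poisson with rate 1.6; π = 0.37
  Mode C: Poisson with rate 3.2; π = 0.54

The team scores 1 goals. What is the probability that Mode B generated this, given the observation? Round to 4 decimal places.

0.5362

P(component k | x) = π_k·f_k(x) / marginal(x), where marginal(x) = Σ_j π_j·f_j(x).
Evaluate each component's likelihood at the observed value:
  p_A = 0.366158
  p_B = 0.323034
  p_C = 0.130439
Prior × likelihood for each component:
  π_A·p_A = 0.09 × 0.366158 = 0.0329542
  π_B·p_B = 0.37 × 0.323034 = 0.119523
  π_C·p_C = 0.54 × 0.130439 = 0.0704371
Marginal: 0.0329542 + 0.119523 + 0.0704371 = 0.222914
P(Mode B | the observation) = 0.119523 / 0.222914 ≈ 0.5362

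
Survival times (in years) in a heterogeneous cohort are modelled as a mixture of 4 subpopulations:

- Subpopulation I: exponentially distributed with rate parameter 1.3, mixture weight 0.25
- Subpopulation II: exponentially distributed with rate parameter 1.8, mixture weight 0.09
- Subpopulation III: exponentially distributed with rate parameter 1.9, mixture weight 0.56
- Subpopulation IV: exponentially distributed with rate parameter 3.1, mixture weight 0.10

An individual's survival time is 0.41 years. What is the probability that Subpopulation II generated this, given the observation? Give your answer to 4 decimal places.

Apply Bayes' rule: the posterior for each component is proportional to its prior times its likelihood at x.
Evaluate each component's likelihood at the observed value:
  f_I = 1.3·e^(−1.3·0.41) = 1.3·e^(−0.5330) = 0.762894
  f_II = 1.8·e^(−1.8·0.41) = 1.8·e^(−0.7380) = 0.860524
  f_III = 1.9·e^(−1.9·0.41) = 1.9·e^(−0.7790) = 0.871843
  f_IV = 3.1·e^(−3.1·0.41) = 3.1·e^(−1.2710) = 0.869708
Multiply by the mixture weights:
  P(Z=I)·f_I = 0.25 × 0.762894 = 0.190724
  P(Z=II)·f_II = 0.09 × 0.860524 = 0.0774472
  P(Z=III)·f_III = 0.56 × 0.871843 = 0.488232
  P(Z=IV)·f_IV = 0.10 × 0.869708 = 0.0869708
Normaliser: 0.190724 + 0.0774472 + 0.488232 + 0.0869708 = 0.843374
P(Subpopulation II | the observation) = 0.0774472 / 0.843374 ≈ 0.0918

0.0918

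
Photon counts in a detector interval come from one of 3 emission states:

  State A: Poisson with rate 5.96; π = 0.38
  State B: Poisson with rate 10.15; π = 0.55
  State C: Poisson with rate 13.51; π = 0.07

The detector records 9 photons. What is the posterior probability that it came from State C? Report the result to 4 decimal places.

0.0404

By Bayes' theorem, P(k | x) = π_k f_k(x) / Σ_j π_j f_j(x).
Poisson probabilities:
  p_A = 0.0674618
  p_B = 0.123124
  p_C = 0.0560811
Multiply by the mixture weights:
  π_A·p_A = 0.38 × 0.0674618 = 0.0256355
  π_B·p_B = 0.55 × 0.123124 = 0.0677181
  π_C·p_C = 0.07 × 0.0560811 = 0.00392568
Denominator: 0.0256355 + 0.0677181 + 0.00392568 = 0.0972793
P(State C | x) ≈ 0.0404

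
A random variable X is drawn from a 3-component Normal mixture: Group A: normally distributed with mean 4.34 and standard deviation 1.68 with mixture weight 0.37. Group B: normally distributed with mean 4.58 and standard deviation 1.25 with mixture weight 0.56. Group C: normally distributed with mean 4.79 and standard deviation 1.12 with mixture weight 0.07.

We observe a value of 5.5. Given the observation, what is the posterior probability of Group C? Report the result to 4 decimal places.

P(component k | x) = π_k·f_k(x) / marginal(x), where marginal(x) = Σ_j π_j·f_j(x).
Evaluate each component's likelihood at the observed value:
  L_A = 0.1871
  L_B = 0.243429
  L_C = 0.291359
Weight by the priors:
  π_A·L_A = 0.37 × 0.1871 = 0.0692271
  π_B·L_B = 0.56 × 0.243429 = 0.13632
  π_C·L_C = 0.07 × 0.291359 = 0.0203951
Normaliser: 0.0692271 + 0.13632 + 0.0203951 = 0.225942
Responsibility of Group C: 0.0203951 / 0.225942 ≈ 0.0903

0.0903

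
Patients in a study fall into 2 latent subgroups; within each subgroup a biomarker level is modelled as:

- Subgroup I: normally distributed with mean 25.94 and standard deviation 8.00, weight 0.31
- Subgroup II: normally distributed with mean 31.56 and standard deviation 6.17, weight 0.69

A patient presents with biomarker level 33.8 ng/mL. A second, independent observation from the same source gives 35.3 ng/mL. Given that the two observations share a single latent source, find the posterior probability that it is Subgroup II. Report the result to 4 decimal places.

0.9035

Posterior ∝ prior × likelihood, so P(k | x) ∝ π_k f_k(x); normalise over all components.
Since both observations come from the same component, the likelihood for component k is f_k(x₁)·f_k(x₂).
  p_I = [(1/(8.00·√(2π)))·exp(−(33.8−25.94)²/(2·8.00²)) = 0.049868·exp(-0.48265) = 0.0307756] × [0.0251517] = 0.000774058
  p_II = [(1/(6.17·√(2π)))·exp(−(33.8−31.56)²/(2·6.17²)) = 0.064658·exp(-0.06590) = 0.0605347] × [0.053807] = 0.00325719
Prior × likelihood for each component:
  π_I·p_I = 0.31 × 0.000774058 = 0.000239958
  π_II·p_II = 0.69 × 0.00325719 = 0.00224746
Evidence: 0.000239958 + 0.00224746 = 0.00248742
Responsibility of Subgroup II: 0.00224746 / 0.00248742 ≈ 0.9035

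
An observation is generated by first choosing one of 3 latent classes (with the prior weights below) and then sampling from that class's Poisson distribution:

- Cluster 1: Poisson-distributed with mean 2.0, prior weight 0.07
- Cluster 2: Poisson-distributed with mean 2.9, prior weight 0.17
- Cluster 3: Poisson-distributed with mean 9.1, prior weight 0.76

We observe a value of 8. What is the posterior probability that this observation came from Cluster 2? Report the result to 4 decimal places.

0.0116

Apply Bayes' rule: the posterior for each component is proportional to its prior times its likelihood at x.
Evaluate each component's likelihood at the observed value:
  f_1 = 0.000859272
  f_2 = 0.00682668
  f_3 = 0.130236
Unnormalised posteriors:
  w_1·f_1 = 0.07 × 0.000859272 = 6.0149e-05
  w_2·f_2 = 0.17 × 0.00682668 = 0.00116054
  w_3·f_3 = 0.76 × 0.130236 = 0.0989793
Evidence: 6.0149e-05 + 0.00116054 + 0.0989793 = 0.1002
P(Cluster 2 | data) ≈ 0.0116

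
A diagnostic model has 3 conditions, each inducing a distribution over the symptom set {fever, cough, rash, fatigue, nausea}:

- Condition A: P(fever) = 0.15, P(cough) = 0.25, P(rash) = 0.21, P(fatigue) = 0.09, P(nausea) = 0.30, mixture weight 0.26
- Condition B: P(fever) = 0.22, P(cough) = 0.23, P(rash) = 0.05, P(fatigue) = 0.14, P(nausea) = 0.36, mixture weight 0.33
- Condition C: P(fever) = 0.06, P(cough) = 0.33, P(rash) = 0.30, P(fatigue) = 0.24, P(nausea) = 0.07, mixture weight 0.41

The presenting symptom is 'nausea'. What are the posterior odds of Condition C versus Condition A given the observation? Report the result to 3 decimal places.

0.368

The posterior odds equal the prior odds times the likelihood ratio: (P(Z=i)/P(Z=j))·(f_i(x)/f_j(x)).
Evaluate each component's likelihood at the observed value:
  f_A = 0.3
  f_B = 0.36
  f_C = 0.07
Odds = (0.41/0.26) × (0.07/0.3) = 1.57692 × 0.233333 ≈ 0.368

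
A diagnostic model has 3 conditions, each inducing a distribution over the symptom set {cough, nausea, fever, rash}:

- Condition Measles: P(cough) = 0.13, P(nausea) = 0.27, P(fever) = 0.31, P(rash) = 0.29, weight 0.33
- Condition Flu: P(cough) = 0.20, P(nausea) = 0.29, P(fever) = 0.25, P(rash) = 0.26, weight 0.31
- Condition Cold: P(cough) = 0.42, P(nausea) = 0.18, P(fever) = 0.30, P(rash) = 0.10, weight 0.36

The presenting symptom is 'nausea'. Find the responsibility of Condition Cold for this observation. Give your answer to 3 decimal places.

0.266

The responsibility of component k is P(Z=k) f_k(x) divided by Σ_j P(Z=j) f_j(x).
Evaluate each component's likelihood at the observed value:
  L_Measles = P(nausea | comp) = 0.27
  L_Flu = P(nausea | comp) = 0.29
  L_Cold = P(nausea | comp) = 0.18
Multiply by the mixture weights:
  P(Z=Measles)·L_Measles = 0.33 × 0.27 = 0.0891
  P(Z=Flu)·L_Flu = 0.31 × 0.29 = 0.0899
  P(Z=Cold)·L_Cold = 0.36 × 0.18 = 0.0648
Sum: 0.0891 + 0.0899 + 0.0648 = 0.2438
P(Condition Cold | the observation) ≈ 0.266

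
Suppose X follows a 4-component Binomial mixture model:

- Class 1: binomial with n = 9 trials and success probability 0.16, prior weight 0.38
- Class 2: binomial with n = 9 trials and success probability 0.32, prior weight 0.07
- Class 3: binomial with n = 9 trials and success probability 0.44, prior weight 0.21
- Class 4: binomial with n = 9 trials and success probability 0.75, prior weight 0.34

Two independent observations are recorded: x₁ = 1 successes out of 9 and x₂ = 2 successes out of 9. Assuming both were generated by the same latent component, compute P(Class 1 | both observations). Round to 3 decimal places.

0.919

Apply Bayes' rule: the posterior for each component is proportional to its prior times its likelihood at x.
Since both observations come from the same component, the likelihood for component k is f_k(x₁)·f_k(x₂).
  p_1 = [0.356941] × [0.271955] = 0.0970721
  p_2 = [0.131663] × [0.247836] = 0.0326309
  p_3 = [0.0383001] × [0.120372] = 0.00461024
  p_4 = [0.000102997] × [0.00123596] = 1.273e-07
Unnormalised posteriors:
  P(Z=1)·p_1 = 0.38 × 0.0970721 = 0.0368874
  P(Z=2)·p_2 = 0.07 × 0.0326309 = 0.00228416
  P(Z=3)·p_3 = 0.21 × 0.00461024 = 0.00096815
  P(Z=4)·p_4 = 0.34 × 1.273e-07 = 4.32821e-08
Normaliser: 0.0368874 + 0.00228416 + 0.00096815 + 4.32821e-08 = 0.0401397
P(Class 1 | data) ≈ 0.919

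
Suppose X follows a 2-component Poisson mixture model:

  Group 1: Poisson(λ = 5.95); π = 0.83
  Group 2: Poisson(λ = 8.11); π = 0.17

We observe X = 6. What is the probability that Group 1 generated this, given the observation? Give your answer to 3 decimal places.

0.868

Posterior ∝ prior × likelihood, so P(k | x) ∝ π_k f_k(x); normalise over all components.
Poisson probabilities:
  p_1 = e^(−5.95)·5.95^6/6! = 0.160589
  p_2 = e^(−8.11)·8.11^6/6! = 0.118758
Multiply by the mixture weights:
  π_1·p_1 = 0.83 × 0.160589 = 0.133289
  π_2·p_2 = 0.17 × 0.118758 = 0.0201889
Normaliser: 0.133289 + 0.0201889 = 0.153478
P(Group 1 | the observation) = 0.133289 / 0.153478 ≈ 0.868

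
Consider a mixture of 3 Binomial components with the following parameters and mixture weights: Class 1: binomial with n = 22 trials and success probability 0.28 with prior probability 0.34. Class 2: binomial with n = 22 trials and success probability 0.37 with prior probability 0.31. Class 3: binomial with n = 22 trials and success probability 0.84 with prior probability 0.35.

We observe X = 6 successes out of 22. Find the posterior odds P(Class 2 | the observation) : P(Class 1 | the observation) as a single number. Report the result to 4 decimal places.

Since P(k|x) ∝ π_k f_k(x), the posterior odds are π_i f_i(x) / (π_j f_j(x)).
Component likelihoods at x = 6 successes out of 22:
  p_1 = C(22,6)·0.28^6·0.72^16 = 74613·0.00048189·0.00521579 = 0.187535
  p_2 = C(22,6)·0.37^6·0.63^16 = 74613·0.00256573·0.000615813 = 0.117889
  p_3 = C(22,6)·0.84^6·0.16^16 = 74613·0.351298·1.84467e-13 = 4.83515e-09
Posterior odds = (π_2·p_2) / (π_1·p_1) = (0.31·0.117889) / (0.34·0.187535) = 0.0365456 / 0.0637619 ≈ 0.5732

0.5732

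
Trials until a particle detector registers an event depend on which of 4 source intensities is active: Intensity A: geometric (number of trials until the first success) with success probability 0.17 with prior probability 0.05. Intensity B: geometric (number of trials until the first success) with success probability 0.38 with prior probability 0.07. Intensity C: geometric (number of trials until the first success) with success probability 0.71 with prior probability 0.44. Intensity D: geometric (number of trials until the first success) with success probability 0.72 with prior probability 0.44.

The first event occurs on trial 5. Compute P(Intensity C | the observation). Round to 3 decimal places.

The responsibility of component k is π_k f_k(x) divided by Σ_j π_j f_j(x).
Evaluate each component's likelihood at the observed value:
  L_A = 0.17·(1−0.17)^4 = 0.17·0.474583 = 0.0806791
  L_B = 0.38·(1−0.38)^4 = 0.38·0.147763 = 0.0561501
  L_C = 0.71·(1−0.71)^4 = 0.71·0.00707281 = 0.0050217
  L_D = 0.72·(1−0.72)^4 = 0.72·0.00614656 = 0.00442552
Prior × likelihood for each component:
  π_A·L_A = 0.05 × 0.0806791 = 0.00403396
  π_B·L_B = 0.07 × 0.0561501 = 0.00393051
  π_C·L_C = 0.44 × 0.0050217 = 0.00220955
  π_D·L_D = 0.44 × 0.00442552 = 0.00194723
Denominator: 0.00403396 + 0.00393051 + 0.00220955 + 0.00194723 = 0.0121212
Responsibility of Intensity C: 0.00220955 / 0.0121212 ≈ 0.182

0.182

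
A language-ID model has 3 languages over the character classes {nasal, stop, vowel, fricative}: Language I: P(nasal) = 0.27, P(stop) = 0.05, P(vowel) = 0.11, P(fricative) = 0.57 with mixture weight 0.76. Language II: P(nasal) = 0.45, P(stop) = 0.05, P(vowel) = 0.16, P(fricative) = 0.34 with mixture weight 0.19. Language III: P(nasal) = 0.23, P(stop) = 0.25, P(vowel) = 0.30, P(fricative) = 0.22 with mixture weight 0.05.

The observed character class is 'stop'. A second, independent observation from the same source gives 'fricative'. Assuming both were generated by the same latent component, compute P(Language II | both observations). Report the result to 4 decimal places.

By Bayes' theorem, P(k | x) = π_k f_k(x) / Σ_j π_j f_j(x).
Since both observations come from the same component, the likelihood for component k is f_k(x₁)·f_k(x₂).
  L_I = [0.05] × [0.57] = 0.0285
  L_II = [0.05] × [0.34] = 0.017
  L_III = [0.25] × [0.22] = 0.055
Multiply by the mixture weights:
  π_I·L_I = 0.76 × 0.0285 = 0.02166
  π_II·L_II = 0.19 × 0.017 = 0.00323
  π_III·L_III = 0.05 × 0.055 = 0.00275
Normaliser: 0.02166 + 0.00323 + 0.00275 = 0.02764
P(Language II | data) ≈ 0.1169

0.1169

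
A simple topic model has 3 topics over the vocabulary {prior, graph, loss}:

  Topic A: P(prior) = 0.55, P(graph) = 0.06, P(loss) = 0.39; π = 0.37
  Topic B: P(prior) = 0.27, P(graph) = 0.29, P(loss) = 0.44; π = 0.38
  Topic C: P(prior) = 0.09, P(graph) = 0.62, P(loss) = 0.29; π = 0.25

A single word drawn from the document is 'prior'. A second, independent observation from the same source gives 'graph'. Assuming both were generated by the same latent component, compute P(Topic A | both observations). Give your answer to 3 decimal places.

The responsibility of component k is π_k f_k(x) divided by Σ_j π_j f_j(x).
Since both observations come from the same component, the likelihood for component k is f_k(x₁)·f_k(x₂).
  L_A = [0.55] × [0.06] = 0.033
  L_B = [0.27] × [0.29] = 0.0783
  L_C = [0.09] × [0.62] = 0.0558
Prior × likelihood for each component:
  π_A·L_A = 0.37 × 0.033 = 0.01221
  π_B·L_B = 0.38 × 0.0783 = 0.029754
  π_C·L_C = 0.25 × 0.0558 = 0.01395
Normaliser: 0.01221 + 0.029754 + 0.01395 = 0.055914
So the posterior for Topic A is 0.01221 / 0.055914 ≈ 0.218.

0.218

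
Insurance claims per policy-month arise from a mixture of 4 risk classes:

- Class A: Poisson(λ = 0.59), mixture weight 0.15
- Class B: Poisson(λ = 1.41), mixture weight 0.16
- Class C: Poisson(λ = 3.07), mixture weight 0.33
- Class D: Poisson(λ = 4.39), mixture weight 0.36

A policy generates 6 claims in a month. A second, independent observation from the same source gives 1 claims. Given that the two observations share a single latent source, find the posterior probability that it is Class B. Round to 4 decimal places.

0.0288

Apply Bayes' rule: the posterior for each component is proportional to its prior times its likelihood at x.
Since both observations come from the same component, the likelihood for component k is f_k(x₁)·f_k(x₂).
  f_A = [3.24748e-05] × [0.327053] = 1.0621e-05
  f_B = [0.00266457] × [0.344242] = 0.000917257
  f_C = [0.0539776] × [0.142513] = 0.00769251
  f_D = [0.123283] × [0.0544392] = 0.00671141
Multiply by the mixture weights:
  π_A·f_A = 0.15 × 1.0621e-05 = 1.59315e-06
  π_B·f_B = 0.16 × 0.000917257 = 0.000146761
  π_C·f_C = 0.33 × 0.00769251 = 0.00253853
  π_D·f_D = 0.36 × 0.00671141 = 0.00241611
Marginal: 1.59315e-06 + 0.000146761 + 0.00253853 + 0.00241611 = 0.00510299
P(Class B | x₁,x₂) ≈ 0.0288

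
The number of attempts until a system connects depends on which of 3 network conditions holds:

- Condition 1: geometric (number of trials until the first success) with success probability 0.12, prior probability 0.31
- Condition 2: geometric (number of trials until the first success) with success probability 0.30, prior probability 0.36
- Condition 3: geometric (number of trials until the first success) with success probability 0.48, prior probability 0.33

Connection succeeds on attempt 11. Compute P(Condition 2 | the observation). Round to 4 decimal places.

By Bayes' theorem, P(k | x) = P(Z=k) f_k(x) / Σ_j P(Z=j) f_j(x).
Evaluate each component's likelihood at the observed value:
  p_1 = 0.12·(1−0.12)^10 = 0.12·0.278501 = 0.0334201
  p_2 = 0.30·(1−0.30)^10 = 0.30·0.0282475 = 0.00847426
  p_3 = 0.48·(1−0.48)^10 = 0.48·0.00144555 = 0.000693865
Unnormalised posteriors:
  P(Z=1)·p_1 = 0.31 × 0.0334201 = 0.0103602
  P(Z=2)·p_2 = 0.36 × 0.00847426 = 0.00305073
  P(Z=3)·p_3 = 0.33 × 0.000693865 = 0.000228975
Sum: 0.0103602 + 0.00305073 + 0.000228975 = 0.0136399
P(Condition 2 | x) = 0.00305073 / 0.0136399 ≈ 0.2237

0.2237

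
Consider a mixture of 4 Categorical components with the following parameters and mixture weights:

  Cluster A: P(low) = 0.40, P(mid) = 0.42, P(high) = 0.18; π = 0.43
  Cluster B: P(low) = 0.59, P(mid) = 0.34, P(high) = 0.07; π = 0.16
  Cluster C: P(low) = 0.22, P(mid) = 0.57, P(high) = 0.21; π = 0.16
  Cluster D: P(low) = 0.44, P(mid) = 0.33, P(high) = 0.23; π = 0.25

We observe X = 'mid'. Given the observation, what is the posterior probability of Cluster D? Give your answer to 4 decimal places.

0.2019

Posterior ∝ prior × likelihood, so P(k | x) ∝ w_k f_k(x); normalise over all components.
Evaluate each component's likelihood at the observed value:
  p_A = P(mid | comp) = 0.42
  p_B = P(mid | comp) = 0.34
  p_C = P(mid | comp) = 0.57
  p_D = P(mid | comp) = 0.33
Prior × likelihood for each component:
  w_A·p_A = 0.43 × 0.42 = 0.1806
  w_B·p_B = 0.16 × 0.34 = 0.0544
  w_C·p_C = 0.16 × 0.57 = 0.0912
  w_D·p_D = 0.25 × 0.33 = 0.0825
Sum: 0.1806 + 0.0544 + 0.0912 + 0.0825 = 0.4087
So the posterior for Cluster D is 0.0825 / 0.4087 ≈ 0.2019.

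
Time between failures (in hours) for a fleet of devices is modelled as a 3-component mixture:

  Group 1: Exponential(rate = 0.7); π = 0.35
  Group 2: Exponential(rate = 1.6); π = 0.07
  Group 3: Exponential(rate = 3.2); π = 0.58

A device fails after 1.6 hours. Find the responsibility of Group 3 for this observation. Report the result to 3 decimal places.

0.111

Apply Bayes' rule: the posterior for each component is proportional to its prior times its likelihood at x.
Evaluate each component's likelihood at the observed value:
  p_1 = 0.7·e^(−0.7·1.6) = 0.7·e^(−1.1200) = 0.228396
  p_2 = 1.6·e^(−1.6·1.6) = 1.6·e^(−2.5600) = 0.123688
  p_3 = 3.2·e^(−3.2·1.6) = 3.2·e^(−5.1200) = 0.0191233
Unnormalised posteriors:
  w_1·p_1 = 0.35 × 0.228396 = 0.0799385
  w_2·p_2 = 0.07 × 0.123688 = 0.00865813
  w_3·p_3 = 0.58 × 0.0191233 = 0.0110915
Normaliser: 0.0799385 + 0.00865813 + 0.0110915 = 0.0996882
P(Group 3 | data) ≈ 0.111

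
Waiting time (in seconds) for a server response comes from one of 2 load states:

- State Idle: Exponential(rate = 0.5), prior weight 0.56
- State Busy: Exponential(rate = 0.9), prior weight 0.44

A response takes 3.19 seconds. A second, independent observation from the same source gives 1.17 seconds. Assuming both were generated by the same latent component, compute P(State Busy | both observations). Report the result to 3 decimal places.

Apply Bayes' rule: the posterior for each component is proportional to its prior times its likelihood at x.
Since both observations come from the same component, the likelihood for component k is f_k(x₁)·f_k(x₂).
  p_Idle = [0.5·e^(−0.5·3.19) = 0.5·e^(−1.5950) = 0.101454] × [0.278553] = 0.0282604
  p_Busy = [0.9·e^(−0.9·3.19) = 0.9·e^(−2.8710) = 0.050978] × [0.314001] = 0.0160071
Weight by the priors:
  P(Z=Idle)·p_Idle = 0.56 × 0.0282604 = 0.0158258
  P(Z=Busy)·p_Busy = 0.44 × 0.0160071 = 0.00704314
Marginal: 0.0158258 + 0.00704314 = 0.022869
P(State Busy | data) ≈ 0.308

0.308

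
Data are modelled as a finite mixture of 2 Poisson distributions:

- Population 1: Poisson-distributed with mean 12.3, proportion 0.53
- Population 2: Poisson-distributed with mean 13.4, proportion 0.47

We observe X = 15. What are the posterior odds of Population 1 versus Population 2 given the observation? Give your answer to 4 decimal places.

0.9374

Only the two components matter; the odds are (π_i f_i(x)) / (π_j f_j(x)).
Poisson probabilities:
  L_1 = 0.0776703
  L_2 = 0.0934386
Odds = (0.53/0.47) × (0.0776703/0.0934386) = 1.12766 × 0.831244 ≈ 0.9374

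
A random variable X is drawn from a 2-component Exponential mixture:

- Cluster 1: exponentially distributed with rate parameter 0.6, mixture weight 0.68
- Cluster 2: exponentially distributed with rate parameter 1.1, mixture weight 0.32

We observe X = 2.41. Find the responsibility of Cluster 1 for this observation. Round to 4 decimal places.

0.7946

P(component k | x) = π_k·f_k(x) / marginal(x), where marginal(x) = Σ_j π_j·f_j(x).
Component likelihoods at x = 2.41:
  p_1 = 0.6·e^(−0.6·2.41) = 0.6·e^(−1.4460) = 0.141306
  p_2 = 1.1·e^(−1.1·2.41) = 1.1·e^(−2.6510) = 0.0776387
Multiply by the mixture weights:
  π_1·p_1 = 0.68 × 0.141306 = 0.0960883
  π_2·p_2 = 0.32 × 0.0776387 = 0.0248444
Sum: 0.0960883 + 0.0248444 = 0.120933
So the posterior for Cluster 1 is 0.0960883 / 0.120933 ≈ 0.7946.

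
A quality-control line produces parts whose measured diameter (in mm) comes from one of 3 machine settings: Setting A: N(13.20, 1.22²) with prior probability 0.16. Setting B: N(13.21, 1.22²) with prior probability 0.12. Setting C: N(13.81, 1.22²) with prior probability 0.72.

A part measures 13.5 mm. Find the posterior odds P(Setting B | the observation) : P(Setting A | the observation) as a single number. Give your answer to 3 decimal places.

0.751

The posterior odds equal the prior odds times the likelihood ratio: (π_i/π_j)·(f_i(x)/f_j(x)).
Normal densities:
  L_A = 0.317263
  L_B = 0.317893
  L_C = 0.316614
0.0381471 / 0.0507621 ≈ 0.751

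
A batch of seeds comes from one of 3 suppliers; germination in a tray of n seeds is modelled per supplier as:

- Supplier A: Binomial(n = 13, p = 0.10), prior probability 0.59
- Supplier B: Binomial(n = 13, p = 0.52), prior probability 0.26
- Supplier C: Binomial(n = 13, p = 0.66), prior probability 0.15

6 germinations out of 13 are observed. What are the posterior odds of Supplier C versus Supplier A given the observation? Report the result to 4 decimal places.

Since P(k|x) ∝ w_k f_k(x), the posterior odds are w_i f_i(x) / (w_j f_j(x)).
Evaluate each component's likelihood at the observed value:
  L_A = 0.000820757
  L_B = 0.199171
  L_C = 0.0744961
0.0111744 / 0.000484247 ≈ 23.0759

23.0759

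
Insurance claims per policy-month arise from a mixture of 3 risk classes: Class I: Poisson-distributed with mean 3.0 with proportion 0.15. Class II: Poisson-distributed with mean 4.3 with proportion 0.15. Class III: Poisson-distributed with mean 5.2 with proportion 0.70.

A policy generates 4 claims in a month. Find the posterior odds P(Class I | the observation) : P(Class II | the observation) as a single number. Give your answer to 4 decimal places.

Posterior odds = (w_i f_i(x)) / (w_j f_j(x)); the normalising sum cancels.
Evaluate each component's likelihood at the observed value:
  L_I = e^(−3.0)·3.0^4/4! = 0.168031
  L_II = e^(−4.3)·4.3^4/4! = 0.193284
  L_III = e^(−5.2)·5.2^4/4! = 0.168063
Odds = (0.15/0.15) × (0.168031/0.193284) = 1 × 0.869349 ≈ 0.8693

0.8693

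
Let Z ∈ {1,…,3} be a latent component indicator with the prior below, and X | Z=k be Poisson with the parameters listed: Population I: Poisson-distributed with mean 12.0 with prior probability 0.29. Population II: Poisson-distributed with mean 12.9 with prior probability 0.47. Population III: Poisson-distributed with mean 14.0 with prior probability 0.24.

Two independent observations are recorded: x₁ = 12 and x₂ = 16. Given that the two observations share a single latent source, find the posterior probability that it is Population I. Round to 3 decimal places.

0.240

The responsibility of component k is P(Z=k) f_k(x) divided by Σ_j P(Z=j) f_j(x).
Since both observations come from the same component, the likelihood for component k is f_k(x₁)·f_k(x₂).
  L_I = [e^(−12.0)·12.0^12/12! = 0.114368] × [0.0542933] = 0.00620942
  L_II = [e^(−12.9)·12.9^12/12! = 0.110749] × [0.0702129] = 0.00777603
  L_III = [e^(−14.0)·14.0^12/12! = 0.0984185] × [0.0865578] = 0.00851889
Weight by the priors:
  P(Z=I)·L_I = 0.29 × 0.00620942 = 0.00180073
  P(Z=II)·L_II = 0.47 × 0.00777603 = 0.00365473
  P(Z=III)·L_III = 0.24 × 0.00851889 = 0.00204453
Sum: 0.00180073 + 0.00365473 + 0.00204453 = 0.0075
So the posterior for Population I is 0.00180073 / 0.0075 ≈ 0.240.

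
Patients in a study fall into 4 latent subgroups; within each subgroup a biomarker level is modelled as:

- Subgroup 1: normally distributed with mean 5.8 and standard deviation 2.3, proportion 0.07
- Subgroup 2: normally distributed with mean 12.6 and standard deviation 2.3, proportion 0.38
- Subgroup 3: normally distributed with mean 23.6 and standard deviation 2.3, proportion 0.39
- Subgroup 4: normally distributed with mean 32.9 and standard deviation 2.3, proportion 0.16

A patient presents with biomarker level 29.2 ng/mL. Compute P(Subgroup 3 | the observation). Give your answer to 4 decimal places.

0.3145

Apply Bayes' rule: the posterior for each component is proportional to its prior times its likelihood at x.
Normal densities:
  L_1 = 5.78889e-24
  L_2 = 8.46881e-13
  L_3 = 0.00895153
  L_4 = 0.0475583
Prior × likelihood for each component:
  π_1·L_1 = 0.07 × 5.78889e-24 = 4.05223e-25
  π_2·L_2 = 0.38 × 8.46881e-13 = 3.21815e-13
  π_3·L_3 = 0.39 × 0.00895153 = 0.0034911
  π_4·L_4 = 0.16 × 0.0475583 = 0.00760933
Evidence: 4.05223e-25 + 3.21815e-13 + 0.0034911 + 0.00760933 = 0.0111004
So the posterior for Subgroup 3 is 0.0034911 / 0.0111004 ≈ 0.3145.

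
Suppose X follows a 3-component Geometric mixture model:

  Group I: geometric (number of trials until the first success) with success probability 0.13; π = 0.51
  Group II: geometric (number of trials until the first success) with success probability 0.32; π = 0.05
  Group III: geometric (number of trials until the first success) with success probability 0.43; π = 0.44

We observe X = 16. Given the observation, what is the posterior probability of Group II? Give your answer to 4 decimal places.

0.0059

Posterior ∝ prior × likelihood, so P(k | x) ∝ π_k f_k(x); normalise over all components.
Component likelihoods at x = 16:
  f_I = 0.13·(1−0.13)^15 = 0.13·0.123819 = 0.0160965
  f_II = 0.32·(1−0.32)^15 = 0.32·0.0030735 = 0.000983521
  f_III = 0.43·(1−0.43)^15 = 0.43·0.000217833 = 9.3668e-05
Weight by the priors:
  π_I·f_I = 0.51 × 0.0160965 = 0.00820923
  π_II·f_II = 0.05 × 0.000983521 = 4.91761e-05
  π_III·f_III = 0.44 × 9.3668e-05 = 4.12139e-05
Marginal: 0.00820923 + 4.91761e-05 + 4.12139e-05 = 0.00829962
So the posterior for Group II is 4.91761e-05 / 0.00829962 ≈ 0.0059.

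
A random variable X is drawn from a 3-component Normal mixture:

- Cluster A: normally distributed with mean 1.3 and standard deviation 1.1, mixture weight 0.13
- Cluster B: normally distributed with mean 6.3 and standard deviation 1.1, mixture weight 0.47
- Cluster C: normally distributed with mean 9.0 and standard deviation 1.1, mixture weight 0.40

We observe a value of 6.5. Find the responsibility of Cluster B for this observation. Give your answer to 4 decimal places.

The responsibility of component k is π_k f_k(x) divided by Σ_j π_j f_j(x).
Evaluate each component's likelihood at the observed value:
  p_A = 5.09219e-06
  p_B = 0.356729
  p_C = 0.0274087
Unnormalised posteriors:
  π_A·p_A = 0.13 × 5.09219e-06 = 6.61985e-07
  π_B·p_B = 0.47 × 0.356729 = 0.167663
  π_C·p_C = 0.40 × 0.0274087 = 0.0109635
Marginal: 6.61985e-07 + 0.167663 + 0.0109635 = 0.178627
So the posterior for Cluster B is 0.167663 / 0.178627 ≈ 0.9386.

0.9386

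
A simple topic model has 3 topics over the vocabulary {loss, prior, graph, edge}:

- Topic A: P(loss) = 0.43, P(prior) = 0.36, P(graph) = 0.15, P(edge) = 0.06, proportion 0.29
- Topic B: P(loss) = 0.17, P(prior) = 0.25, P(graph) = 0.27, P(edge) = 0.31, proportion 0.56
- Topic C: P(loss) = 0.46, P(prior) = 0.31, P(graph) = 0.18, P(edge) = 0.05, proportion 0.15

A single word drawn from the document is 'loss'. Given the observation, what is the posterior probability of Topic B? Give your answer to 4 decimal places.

Posterior ∝ prior × likelihood, so P(k | x) ∝ π_k f_k(x); normalise over all components.
Component likelihoods at x = 'loss':
  p_A = 0.43
  p_B = 0.17
  p_C = 0.46
Weight by the priors:
  π_A·p_A = 0.29 × 0.43 = 0.1247
  π_B·p_B = 0.56 × 0.17 = 0.0952
  π_C·p_C = 0.15 × 0.46 = 0.069
Denominator: 0.1247 + 0.0952 + 0.069 = 0.2889
P(Topic B | the observation) = 0.0952 / 0.2889 ≈ 0.3295

0.3295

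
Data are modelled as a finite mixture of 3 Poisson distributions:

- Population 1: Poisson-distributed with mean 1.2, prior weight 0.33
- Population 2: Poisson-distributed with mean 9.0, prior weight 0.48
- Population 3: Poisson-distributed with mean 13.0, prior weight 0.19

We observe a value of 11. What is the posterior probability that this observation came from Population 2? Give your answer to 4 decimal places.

By Bayes' theorem, P(k | x) = P(Z=k) f_k(x) / Σ_j P(Z=j) f_j(x).
Poisson probabilities:
  p_1 = e^(−1.2)·1.2^11/11! = 5.60641e-08
  p_2 = e^(−9.0)·9.0^11/11! = 0.0970201
  p_3 = e^(−13.0)·13.0^11/11! = 0.101483
Multiply by the mixture weights:
  P(Z=1)·p_1 = 0.33 × 5.60641e-08 = 1.85011e-08
  P(Z=2)·p_2 = 0.48 × 0.0970201 = 0.0465696
  P(Z=3)·p_3 = 0.19 × 0.101483 = 0.0192818
Normaliser: 1.85011e-08 + 0.0465696 + 0.0192818 = 0.0658514
So the posterior for Population 2 is 0.0465696 / 0.0658514 ≈ 0.7072.

0.7072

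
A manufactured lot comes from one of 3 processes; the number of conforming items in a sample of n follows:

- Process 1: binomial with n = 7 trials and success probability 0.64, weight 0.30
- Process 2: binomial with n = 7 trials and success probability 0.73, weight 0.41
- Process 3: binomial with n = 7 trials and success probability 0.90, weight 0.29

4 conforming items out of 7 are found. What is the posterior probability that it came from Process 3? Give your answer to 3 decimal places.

0.039

Posterior ∝ prior × likelihood, so P(k | x) ∝ P(Z=k) f_k(x); normalise over all components.
Component likelihoods at x = 4 conforming items out of 7:
  L_1 = 0.273965
  L_2 = 0.195637
  L_3 = 0.0229635
Weight by the priors:
  P(Z=1)·L_1 = 0.30 × 0.273965 = 0.0821896
  P(Z=2)·L_2 = 0.41 × 0.195637 = 0.0802111
  P(Z=3)·L_3 = 0.29 × 0.0229635 = 0.00665941
Normaliser: 0.0821896 + 0.0802111 + 0.00665941 = 0.16906
P(Process 3 | data) ≈ 0.039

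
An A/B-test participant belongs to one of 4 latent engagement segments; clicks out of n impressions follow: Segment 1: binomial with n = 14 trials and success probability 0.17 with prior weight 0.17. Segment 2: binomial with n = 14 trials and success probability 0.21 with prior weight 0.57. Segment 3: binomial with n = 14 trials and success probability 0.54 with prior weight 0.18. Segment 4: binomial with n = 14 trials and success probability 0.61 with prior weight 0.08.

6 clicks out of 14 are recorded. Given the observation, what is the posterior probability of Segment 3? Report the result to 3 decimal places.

0.459

P(component k | x) = π_k·f_k(x) / marginal(x), where marginal(x) = Σ_j π_j·f_j(x).
Evaluate each component's likelihood at the observed value:
  L_1 = C(14,6)·0.17^6·0.83^8 = 3003·2.41376e-05·0.225229 = 0.0163258
  L_2 = C(14,6)·0.21^6·0.79^8 = 3003·8.57661e-05·0.151711 = 0.039074
  L_3 = C(14,6)·0.54^6·0.46^8 = 3003·0.0247949·0.00200476 = 0.149273
  L_4 = C(14,6)·0.61^6·0.39^8 = 3003·0.0515204·0.000535201 = 0.082804
Unnormalised posteriors:
  π_1·L_1 = 0.17 × 0.0163258 = 0.00277538
  π_2·L_2 = 0.57 × 0.039074 = 0.0222722
  π_3·L_3 = 0.18 × 0.149273 = 0.0268691
  π_4·L_4 = 0.08 × 0.082804 = 0.00662432
Denominator: 0.00277538 + 0.0222722 + 0.0268691 + 0.00662432 = 0.058541
So the posterior for Segment 3 is 0.0268691 / 0.058541 ≈ 0.459.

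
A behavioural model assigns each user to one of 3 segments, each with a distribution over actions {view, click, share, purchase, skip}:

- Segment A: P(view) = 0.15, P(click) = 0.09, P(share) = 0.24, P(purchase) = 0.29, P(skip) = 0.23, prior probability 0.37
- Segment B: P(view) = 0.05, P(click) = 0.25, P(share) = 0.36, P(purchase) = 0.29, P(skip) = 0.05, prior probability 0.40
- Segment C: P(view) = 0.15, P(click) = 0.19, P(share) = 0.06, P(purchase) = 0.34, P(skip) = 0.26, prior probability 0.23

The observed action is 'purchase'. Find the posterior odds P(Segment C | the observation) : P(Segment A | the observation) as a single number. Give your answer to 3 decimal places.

Only the two components matter; the odds are (π_i f_i(x)) / (π_j f_j(x)).
Evaluate each component's likelihood at the observed value:
  f_A = P(purchase | comp) = 0.29
  f_B = P(purchase | comp) = 0.29
  f_C = P(purchase | comp) = 0.34
Odds = (0.23/0.37) × (0.34/0.29) = 0.621622 × 1.17241 ≈ 0.729

0.729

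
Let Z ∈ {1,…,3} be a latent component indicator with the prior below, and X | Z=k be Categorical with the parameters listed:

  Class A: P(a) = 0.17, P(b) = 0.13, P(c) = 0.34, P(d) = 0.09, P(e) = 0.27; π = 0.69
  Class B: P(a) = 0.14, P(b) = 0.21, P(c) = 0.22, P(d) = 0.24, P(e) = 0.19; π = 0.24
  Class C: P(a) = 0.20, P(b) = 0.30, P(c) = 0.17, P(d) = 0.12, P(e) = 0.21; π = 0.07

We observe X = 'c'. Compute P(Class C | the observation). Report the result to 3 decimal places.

0.040

Apply Bayes' rule: the posterior for each component is proportional to its prior times its likelihood at x.
Categorical probabilities:
  L_A = P(c | comp) = 0.34
  L_B = P(c | comp) = 0.22
  L_C = P(c | comp) = 0.17
Unnormalised posteriors:
  P(Z=A)·L_A = 0.69 × 0.34 = 0.2346
  P(Z=B)·L_B = 0.24 × 0.22 = 0.0528
  P(Z=C)·L_C = 0.07 × 0.17 = 0.0119
Evidence: 0.2346 + 0.0528 + 0.0119 = 0.2993
Responsibility of Class C: 0.0119 / 0.2993 ≈ 0.040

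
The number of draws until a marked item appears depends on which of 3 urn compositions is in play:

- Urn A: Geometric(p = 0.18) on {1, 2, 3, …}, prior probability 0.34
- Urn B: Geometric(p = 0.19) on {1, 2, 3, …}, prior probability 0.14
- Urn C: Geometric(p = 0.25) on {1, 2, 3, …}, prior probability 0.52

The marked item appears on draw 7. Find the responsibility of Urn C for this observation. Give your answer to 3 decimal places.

Posterior ∝ prior × likelihood, so P(k | x) ∝ π_k f_k(x); normalise over all components.
Component likelihoods at x = 7:
  f_A = 0.18·(1−0.18)^6 = 0.18·0.304007 = 0.0547212
  f_B = 0.19·(1−0.19)^6 = 0.19·0.28243 = 0.0536616
  f_C = 0.25·(1−0.25)^6 = 0.25·0.177979 = 0.0444946
Unnormalised posteriors:
  π_A·f_A = 0.34 × 0.0547212 = 0.0186052
  π_B·f_B = 0.14 × 0.0536616 = 0.00751263
  π_C·f_C = 0.52 × 0.0444946 = 0.0231372
Normaliser: 0.0186052 + 0.00751263 + 0.0231372 = 0.049255
P(Urn C | data) ≈ 0.470

0.470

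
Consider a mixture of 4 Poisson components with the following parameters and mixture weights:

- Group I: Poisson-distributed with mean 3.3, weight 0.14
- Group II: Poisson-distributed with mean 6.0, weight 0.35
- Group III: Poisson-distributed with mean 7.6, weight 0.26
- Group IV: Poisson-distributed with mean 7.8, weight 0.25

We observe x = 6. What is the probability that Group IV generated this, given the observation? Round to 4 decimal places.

0.2421

Apply Bayes' rule: the posterior for each component is proportional to its prior times its likelihood at x.
Poisson probabilities:
  f_I = 0.0661575
  f_II = 0.160623
  f_III = 0.13394
  f_IV = 0.128156
Unnormalised posteriors:
  π_I·f_I = 0.14 × 0.0661575 = 0.00926206
  π_II·f_II = 0.35 × 0.160623 = 0.0562181
  π_III·f_III = 0.26 × 0.13394 = 0.0348245
  π_IV·f_IV = 0.25 × 0.128156 = 0.0320389
Marginal: 0.00926206 + 0.0562181 + 0.0348245 + 0.0320389 = 0.132344
P(Group IV | 6) ≈ 0.2421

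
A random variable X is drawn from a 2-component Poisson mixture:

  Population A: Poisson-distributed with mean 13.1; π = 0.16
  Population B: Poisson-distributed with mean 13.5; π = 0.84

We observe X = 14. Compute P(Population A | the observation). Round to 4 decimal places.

Posterior ∝ prior × likelihood, so P(k | x) ∝ π_k f_k(x); normalise over all components.
Poisson probabilities:
  f_A = 0.102833
  f_B = 0.105024
Multiply by the mixture weights:
  π_A·f_A = 0.16 × 0.102833 = 0.0164533
  π_B·f_B = 0.84 × 0.105024 = 0.0882202
Sum: 0.0164533 + 0.0882202 = 0.104673
So the posterior for Population A is 0.0164533 / 0.104673 ≈ 0.1572.

0.1572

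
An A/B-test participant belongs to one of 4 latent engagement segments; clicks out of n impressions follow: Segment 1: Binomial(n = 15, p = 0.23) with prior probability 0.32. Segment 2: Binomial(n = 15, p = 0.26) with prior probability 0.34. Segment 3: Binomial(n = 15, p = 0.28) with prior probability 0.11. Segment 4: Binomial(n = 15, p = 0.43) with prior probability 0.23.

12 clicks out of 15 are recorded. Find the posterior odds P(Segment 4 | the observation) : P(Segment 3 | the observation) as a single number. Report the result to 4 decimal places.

Since P(k|x) ∝ P(Z=k) f_k(x), the posterior odds are P(Z=i) f_i(x) / (P(Z=j) f_j(x)).
Evaluate each component's likelihood at the observed value:
  p_1 = C(15,12)·0.23^12·0.77^3 = 455·2.19146e-08·0.456533 = 4.55216e-06
  p_2 = C(15,12)·0.26^12·0.74^3 = 455·9.5429e-08·0.405224 = 1.75949e-05
  p_3 = C(15,12)·0.28^12·0.72^3 = 455·2.32218e-07·0.373248 = 3.94371e-05
  p_4 = C(15,12)·0.43^12·0.57^3 = 455·3.99596e-05·0.185193 = 0.00336711
Posterior odds = (P(Z=4)·p_4) / (P(Z=3)·p_3) = (0.23·0.00336711) / (0.11·3.94371e-05) = 0.000774436 / 4.33808e-06 ≈ 178.5202

178.5202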